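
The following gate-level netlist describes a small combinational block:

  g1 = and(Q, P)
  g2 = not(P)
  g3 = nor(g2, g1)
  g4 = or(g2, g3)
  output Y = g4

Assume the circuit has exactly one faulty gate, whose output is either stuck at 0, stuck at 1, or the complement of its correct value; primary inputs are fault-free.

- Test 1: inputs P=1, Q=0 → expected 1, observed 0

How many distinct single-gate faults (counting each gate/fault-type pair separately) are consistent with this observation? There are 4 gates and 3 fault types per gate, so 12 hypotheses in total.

Fault-free: g1=0, g2=0, g3=1, g4=1 → 1. Observed 0.
  g1 stuck-at-0: output 1 ✗
  g1 stuck-at-1: output 0 ✓
  g1 inverted output: output 0 ✓
  g2 stuck-at-0: output 1 ✗
  g2 stuck-at-1: output 1 ✗
  g2 inverted output: output 1 ✗
  g3 stuck-at-0: output 0 ✓
  g3 stuck-at-1: output 1 ✗
  g3 inverted output: output 0 ✓
  g4 stuck-at-0: output 0 ✓
  g4 stuck-at-1: output 1 ✗
  g4 inverted output: output 0 ✓
Consistent faults: {g1 stuck-at-1, g1 inverted output, g3 stuck-at-0, g3 inverted output, g4 stuck-at-0, g4 inverted output} — 6 in all.

6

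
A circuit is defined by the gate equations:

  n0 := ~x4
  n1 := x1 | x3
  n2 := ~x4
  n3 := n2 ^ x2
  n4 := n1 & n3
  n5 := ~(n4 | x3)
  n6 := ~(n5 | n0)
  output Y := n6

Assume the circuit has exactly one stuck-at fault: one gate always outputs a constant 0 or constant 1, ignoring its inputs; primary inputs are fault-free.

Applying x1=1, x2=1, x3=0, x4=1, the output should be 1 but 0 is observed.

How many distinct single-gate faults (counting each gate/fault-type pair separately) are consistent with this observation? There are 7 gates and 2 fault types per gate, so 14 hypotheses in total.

7

Fault-free: n0=0, n1=1, n2=0, n3=1, n4=1, n5=0, n6=1 → 1. Observed 0.
  n0 stuck-at-0: output 1 ✗
  n0 stuck-at-1: output 0 ✓
  n1 stuck-at-0: output 0 ✓
  n1 stuck-at-1: output 1 ✗
  n2 stuck-at-0: output 1 ✗
  n2 stuck-at-1: output 0 ✓
  n3 stuck-at-0: output 0 ✓
  n3 stuck-at-1: output 1 ✗
  n4 stuck-at-0: output 0 ✓
  n4 stuck-at-1: output 1 ✗
  n5 stuck-at-0: output 1 ✗
  n5 stuck-at-1: output 0 ✓
  n6 stuck-at-0: output 0 ✓
  n6 stuck-at-1: output 1 ✗
Consistent faults: {n0 stuck-at-1, n1 stuck-at-0, n2 stuck-at-1, n3 stuck-at-0, n4 stuck-at-0, n5 stuck-at-1, n6 stuck-at-0} — 7 in all.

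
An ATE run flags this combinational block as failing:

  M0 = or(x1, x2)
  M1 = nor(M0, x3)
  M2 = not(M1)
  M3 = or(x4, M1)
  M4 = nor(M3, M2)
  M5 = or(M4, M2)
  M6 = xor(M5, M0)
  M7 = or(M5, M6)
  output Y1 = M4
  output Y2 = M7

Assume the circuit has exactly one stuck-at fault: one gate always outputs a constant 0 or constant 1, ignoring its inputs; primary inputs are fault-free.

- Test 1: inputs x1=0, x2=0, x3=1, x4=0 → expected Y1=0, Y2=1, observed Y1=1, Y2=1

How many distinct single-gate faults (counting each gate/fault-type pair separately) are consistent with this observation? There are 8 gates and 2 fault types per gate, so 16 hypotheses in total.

2

Fault-free: M0=0, M1=0, M2=1, M3=0, M4=0, M5=1, M6=1, M7=1 → Y1=0, Y2=1. Observed Y1=1, Y2=1.
  M0: none of the 2 fault types match ✗
  M1: none of the 2 fault types match ✗
  M2: stuck-at-0 ✓; others ✗
  M3: none of the 2 fault types match ✗
  M4: stuck-at-1 ✓; others ✗
  M5: none of the 2 fault types match ✗
  M6: none of the 2 fault types match ✗
  M7: none of the 2 fault types match ✗
Consistent faults: {M2 stuck-at-0, M4 stuck-at-1} — 2 in all.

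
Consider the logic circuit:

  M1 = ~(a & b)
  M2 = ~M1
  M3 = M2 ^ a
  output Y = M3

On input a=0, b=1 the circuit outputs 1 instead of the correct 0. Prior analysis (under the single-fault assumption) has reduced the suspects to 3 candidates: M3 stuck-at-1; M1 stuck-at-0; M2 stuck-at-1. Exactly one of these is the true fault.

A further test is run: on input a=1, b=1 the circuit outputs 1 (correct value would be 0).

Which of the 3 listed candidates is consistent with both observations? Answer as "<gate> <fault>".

M3 stuck-at-1

Evaluate each candidate on input a=1, b=1:
  M3 stuck-at-1: M1=0, M2=1, M3=1 [stuck-at-1] → 1 — matches
  M1 stuck-at-0: M1=0 [stuck-at-0], M2=1, M3=0 → 0 — eliminated
  M2 stuck-at-1: M1=0, M2=1 [stuck-at-1], M3=0 → 0 — eliminated
Only M3 stuck-at-1 reproduces the observed 1.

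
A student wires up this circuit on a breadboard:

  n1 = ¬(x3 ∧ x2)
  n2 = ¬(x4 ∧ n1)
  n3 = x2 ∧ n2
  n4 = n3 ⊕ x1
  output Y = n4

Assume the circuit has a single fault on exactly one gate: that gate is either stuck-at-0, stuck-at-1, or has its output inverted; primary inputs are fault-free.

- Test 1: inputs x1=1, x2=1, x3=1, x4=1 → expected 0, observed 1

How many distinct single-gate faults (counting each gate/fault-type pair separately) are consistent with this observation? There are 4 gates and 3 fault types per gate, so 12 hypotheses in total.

8

Fault-free: n1=0, n2=1, n3=1, n4=0 → 0. Observed 1.
  n1 stuck-at-0: output 0 ✗
  n1 stuck-at-1: output 1 ✓
  n1 inverted output: output 1 ✓
  n2 stuck-at-0: output 1 ✓
  n2 stuck-at-1: output 0 ✗
  n2 inverted output: output 1 ✓
  n3 stuck-at-0: output 1 ✓
  n3 stuck-at-1: output 0 ✗
  n3 inverted output: output 1 ✓
  n4 stuck-at-0: output 0 ✗
  n4 stuck-at-1: output 1 ✓
  n4 inverted output: output 1 ✓
Consistent faults: {n1 stuck-at-1, n1 inverted output, n2 stuck-at-0, n2 inverted output, n3 stuck-at-0, n3 inverted output, n4 stuck-at-1, n4 inverted output} — 8 in all.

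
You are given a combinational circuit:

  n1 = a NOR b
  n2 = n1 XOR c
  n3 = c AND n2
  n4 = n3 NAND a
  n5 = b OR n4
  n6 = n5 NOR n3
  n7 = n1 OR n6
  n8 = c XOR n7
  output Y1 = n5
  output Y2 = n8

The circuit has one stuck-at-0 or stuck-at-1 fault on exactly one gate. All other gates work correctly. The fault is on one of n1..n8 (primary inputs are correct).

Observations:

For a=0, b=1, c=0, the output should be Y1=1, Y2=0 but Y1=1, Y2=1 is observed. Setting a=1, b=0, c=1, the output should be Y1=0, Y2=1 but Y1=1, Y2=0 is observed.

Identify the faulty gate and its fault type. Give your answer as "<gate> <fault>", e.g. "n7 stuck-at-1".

Fault-free values for test 1 (a=0, b=1, c=0): n1=0, n2=0, n3=0, n4=1, n5=1, n6=0, n7=0, n8=0, giving Y1=1, Y2=0. Observed Y1=1, Y2=1.
Test 1: faults giving observed Y1=1, Y2=1 are {n1 stuck-at-1, n6 stuck-at-1, n7 stuck-at-1, n8 stuck-at-1}.
Test 2 (a=1, b=0, c=1): fault-free n1=0, n2=1, n3=1, n4=0, n5=0, n6=0, n7=0, n8=1 → Y1=0, Y2=1; observed Y1=1, Y2=0. Eliminates n6 stuck-at-1, n7 stuck-at-1, n8 stuck-at-1.
Only n1 stuck-at-1 is consistent with every test.

n1 stuck-at-1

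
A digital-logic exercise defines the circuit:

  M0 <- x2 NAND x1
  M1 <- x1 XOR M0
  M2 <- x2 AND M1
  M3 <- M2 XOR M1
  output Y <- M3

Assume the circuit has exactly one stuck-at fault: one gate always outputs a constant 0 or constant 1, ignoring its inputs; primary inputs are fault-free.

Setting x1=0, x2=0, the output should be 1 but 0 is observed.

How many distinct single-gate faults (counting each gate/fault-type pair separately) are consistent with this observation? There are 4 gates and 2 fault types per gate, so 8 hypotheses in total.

4

Fault-free: M0=1, M1=1, M2=0, M3=1 → 1. Observed 0.
  M0 stuck-at-0: output 0 ✓
  M0 stuck-at-1: output 1 ✗
  M1 stuck-at-0: output 0 ✓
  M1 stuck-at-1: output 1 ✗
  M2 stuck-at-0: output 1 ✗
  M2 stuck-at-1: output 0 ✓
  M3 stuck-at-0: output 0 ✓
  M3 stuck-at-1: output 1 ✗
Consistent faults: {M0 stuck-at-0, M1 stuck-at-0, M2 stuck-at-1, M3 stuck-at-0} — 4 in all.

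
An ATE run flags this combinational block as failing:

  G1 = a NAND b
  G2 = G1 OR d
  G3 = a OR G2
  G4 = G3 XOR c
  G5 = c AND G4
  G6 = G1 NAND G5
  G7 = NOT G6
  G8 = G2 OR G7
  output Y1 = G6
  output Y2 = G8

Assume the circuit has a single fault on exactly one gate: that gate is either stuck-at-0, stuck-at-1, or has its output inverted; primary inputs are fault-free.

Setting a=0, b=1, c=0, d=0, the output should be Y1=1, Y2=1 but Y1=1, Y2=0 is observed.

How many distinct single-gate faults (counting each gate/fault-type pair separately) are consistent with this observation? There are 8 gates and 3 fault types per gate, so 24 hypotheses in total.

6

Fault-free: G1=1, G2=1, G3=1, G4=1, G5=0, G6=1, G7=0, G8=1 → Y1=1, Y2=1. Observed Y1=1, Y2=0.
  G1: stuck-at-0, inverted output ✓; others ✗
  G2: stuck-at-0, inverted output ✓; others ✗
  G3: none of the 3 fault types match ✗
  G4: none of the 3 fault types match ✗
  G5: none of the 3 fault types match ✗
  G6: none of the 3 fault types match ✗
  G7: none of the 3 fault types match ✗
  G8: stuck-at-0, inverted output ✓; others ✗
Consistent faults: {G1 stuck-at-0, G1 inverted output, G2 stuck-at-0, G2 inverted output, G8 stuck-at-0, G8 inverted output} — 6 in all.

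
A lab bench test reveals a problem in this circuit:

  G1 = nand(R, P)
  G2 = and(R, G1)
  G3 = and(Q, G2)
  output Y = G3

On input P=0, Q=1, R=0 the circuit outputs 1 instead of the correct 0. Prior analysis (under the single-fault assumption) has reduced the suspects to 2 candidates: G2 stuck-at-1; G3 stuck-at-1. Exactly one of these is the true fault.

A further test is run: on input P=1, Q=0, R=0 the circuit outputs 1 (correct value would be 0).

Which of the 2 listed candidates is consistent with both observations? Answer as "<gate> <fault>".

Evaluate each candidate on input P=1, Q=0, R=0:
  G2 stuck-at-1: G1=1, G2=1 [stuck-at-1], G3=0 → 0 — eliminated
  G3 stuck-at-1: G1=1, G2=0, G3=1 [stuck-at-1] → 1 — matches
Only G3 stuck-at-1 reproduces the observed 1.

G3 stuck-at-1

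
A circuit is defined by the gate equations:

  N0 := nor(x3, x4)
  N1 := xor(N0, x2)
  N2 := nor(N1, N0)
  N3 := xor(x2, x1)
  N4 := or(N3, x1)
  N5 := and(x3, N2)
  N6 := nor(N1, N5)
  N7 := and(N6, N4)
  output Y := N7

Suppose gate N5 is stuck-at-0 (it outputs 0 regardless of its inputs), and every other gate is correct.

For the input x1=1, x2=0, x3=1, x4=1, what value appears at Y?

Propagate with N5 forced: N0=0, N1=0, N2=1, N3=1, N4=1, N5=0 [stuck-at-0], N6=1, N7=1.
So Y = 1. (Without the fault it would be 0.)

1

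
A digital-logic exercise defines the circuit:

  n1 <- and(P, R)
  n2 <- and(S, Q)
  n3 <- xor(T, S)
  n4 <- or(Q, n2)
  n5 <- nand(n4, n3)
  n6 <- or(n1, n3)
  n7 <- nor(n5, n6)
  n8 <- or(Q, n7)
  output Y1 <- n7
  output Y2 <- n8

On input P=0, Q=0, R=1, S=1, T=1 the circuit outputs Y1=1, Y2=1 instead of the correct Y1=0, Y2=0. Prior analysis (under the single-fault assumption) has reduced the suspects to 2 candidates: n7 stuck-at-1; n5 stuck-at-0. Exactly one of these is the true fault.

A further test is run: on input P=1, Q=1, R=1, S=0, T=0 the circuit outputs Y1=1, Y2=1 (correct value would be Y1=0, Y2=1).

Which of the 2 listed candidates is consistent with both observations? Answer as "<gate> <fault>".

Evaluate each candidate on input P=1, Q=1, R=1, S=0, T=0:
  n7 stuck-at-1: n1=1, n2=0, n3=0, n4=1, n5=1, n6=1, n7=1 [stuck-at-1], n8=1 → Y1=1, Y2=1 — matches
  n5 stuck-at-0: n1=1, n2=0, n3=0, n4=1, n5=0 [stuck-at-0], n6=1, n7=0, n8=1 → Y1=0, Y2=1 — eliminated
Only n7 stuck-at-1 reproduces the observed Y1=1, Y2=1.

n7 stuck-at-1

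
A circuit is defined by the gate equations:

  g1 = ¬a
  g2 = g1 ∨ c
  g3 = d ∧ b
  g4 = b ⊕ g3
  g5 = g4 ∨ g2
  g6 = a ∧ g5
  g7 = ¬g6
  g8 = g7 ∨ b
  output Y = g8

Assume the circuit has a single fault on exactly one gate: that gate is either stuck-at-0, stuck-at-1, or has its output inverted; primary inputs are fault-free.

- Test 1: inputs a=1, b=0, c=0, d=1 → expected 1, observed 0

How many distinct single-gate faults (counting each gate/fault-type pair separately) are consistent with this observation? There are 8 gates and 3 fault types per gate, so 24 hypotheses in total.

16

Fault-free: g1=0, g2=0, g3=0, g4=0, g5=0, g6=0, g7=1, g8=1 → 1. Observed 0.
  g1: stuck-at-1, inverted output ✓; others ✗
  g2: stuck-at-1, inverted output ✓; others ✗
  g3: stuck-at-1, inverted output ✓; others ✗
  g4: stuck-at-1, inverted output ✓; others ✗
  g5: stuck-at-1, inverted output ✓; others ✗
  g6: stuck-at-1, inverted output ✓; others ✗
  g7: stuck-at-0, inverted output ✓; others ✗
  g8: stuck-at-0, inverted output ✓; others ✗
Consistent faults: {g1 stuck-at-1, g1 inverted output, g2 stuck-at-1, g2 inverted output, g3 stuck-at-1, g3 inverted output, g4 stuck-at-1, g4 inverted output, g5 stuck-at-1, g5 inverted output, g6 stuck-at-1, g6 inverted output, g7 stuck-at-0, g7 inverted output, g8 stuck-at-0, g8 inverted output} — 16 in all.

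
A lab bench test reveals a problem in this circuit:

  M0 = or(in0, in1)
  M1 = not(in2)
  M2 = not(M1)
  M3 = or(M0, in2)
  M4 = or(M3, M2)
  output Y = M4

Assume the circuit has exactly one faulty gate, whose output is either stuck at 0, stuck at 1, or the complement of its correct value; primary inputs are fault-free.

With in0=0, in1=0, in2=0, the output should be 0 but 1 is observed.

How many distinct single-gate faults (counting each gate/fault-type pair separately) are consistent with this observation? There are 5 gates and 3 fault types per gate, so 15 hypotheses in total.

10

Fault-free: M0=0, M1=1, M2=0, M3=0, M4=0 → 0. Observed 1.
  M0: stuck-at-1, inverted output ✓; others ✗
  M1: stuck-at-0, inverted output ✓; others ✗
  M2: stuck-at-1, inverted output ✓; others ✗
  M3: stuck-at-1, inverted output ✓; others ✗
  M4: stuck-at-1, inverted output ✓; others ✗
Consistent faults: {M0 stuck-at-1, M0 inverted output, M1 stuck-at-0, M1 inverted output, M2 stuck-at-1, M2 inverted output, M3 stuck-at-1, M3 inverted output, M4 stuck-at-1, M4 inverted output} — 10 in all.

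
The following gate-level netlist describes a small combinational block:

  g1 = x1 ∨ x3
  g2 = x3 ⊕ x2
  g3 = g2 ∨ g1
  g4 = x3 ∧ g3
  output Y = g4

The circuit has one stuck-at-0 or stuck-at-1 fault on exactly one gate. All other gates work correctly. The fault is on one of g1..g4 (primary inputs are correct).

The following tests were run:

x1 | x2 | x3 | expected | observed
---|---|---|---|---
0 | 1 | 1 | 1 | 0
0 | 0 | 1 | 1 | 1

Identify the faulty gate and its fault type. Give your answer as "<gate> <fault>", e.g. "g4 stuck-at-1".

Fault-free values for test 1 (x1=0, x2=1, x3=1): g1=1, g2=0, g3=1, g4=1, giving Y=1. Observed 0.
Test 1: faults giving observed 0 are {g1 stuck-at-0, g3 stuck-at-0, g4 stuck-at-0}.
Test 2 (x1=0, x2=0, x3=1): fault-free g1=1, g2=1, g3=1, g4=1 → 1; observed 1. Eliminates g3 stuck-at-0, g4 stuck-at-0.
Only g1 stuck-at-0 is consistent with every test.

g1 stuck-at-0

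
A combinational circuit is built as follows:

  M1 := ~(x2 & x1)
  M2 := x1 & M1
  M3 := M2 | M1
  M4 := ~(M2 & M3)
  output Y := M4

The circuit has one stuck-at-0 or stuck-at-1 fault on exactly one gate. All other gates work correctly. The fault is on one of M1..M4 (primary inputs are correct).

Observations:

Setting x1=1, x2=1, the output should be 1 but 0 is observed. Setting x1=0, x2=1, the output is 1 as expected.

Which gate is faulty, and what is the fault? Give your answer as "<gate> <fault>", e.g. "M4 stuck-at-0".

M1 stuck-at-1

Fault-free values for test 1 (x1=1, x2=1): M1=0, M2=0, M3=0, M4=1, giving Y=1. Observed 0.
Test 1: faults giving observed 0 are {M1 stuck-at-1, M2 stuck-at-1, M4 stuck-at-0}.
Test 2 (x1=0, x2=1): fault-free M1=1, M2=0, M3=1, M4=1 → 1; observed 1. Eliminates M2 stuck-at-1, M4 stuck-at-0.
Only M1 stuck-at-1 is consistent with every test.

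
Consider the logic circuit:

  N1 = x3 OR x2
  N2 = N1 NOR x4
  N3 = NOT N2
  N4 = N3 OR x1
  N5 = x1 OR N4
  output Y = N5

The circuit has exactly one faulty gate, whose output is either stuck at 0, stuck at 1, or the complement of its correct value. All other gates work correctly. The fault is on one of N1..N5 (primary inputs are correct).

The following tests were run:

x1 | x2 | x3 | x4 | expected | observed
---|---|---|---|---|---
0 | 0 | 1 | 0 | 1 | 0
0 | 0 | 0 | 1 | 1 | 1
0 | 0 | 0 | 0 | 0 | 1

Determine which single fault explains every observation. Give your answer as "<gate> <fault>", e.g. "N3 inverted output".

N1 inverted output

Fault-free values for test 1 (x1=0, x2=0, x3=1, x4=0): N1=1, N2=0, N3=1, N4=1, N5=1, giving Y=1. Observed 0.
Test 1: faults giving observed 0 are {N1 stuck-at-0, N1 inverted output, N2 stuck-at-1, N2 inverted output, N3 stuck-at-0, N3 inverted output, N4 stuck-at-0, N4 inverted output, N5 stuck-at-0, N5 inverted output}.
Test 2 (x1=0, x2=0, x3=0, x4=1): fault-free N1=0, N2=0, N3=1, N4=1, N5=1 → 1; observed 1. Eliminates N2 stuck-at-1, N2 inverted output, N3 stuck-at-0, N3 inverted output, N4 stuck-at-0, N4 inverted output, N5 stuck-at-0, N5 inverted output.
Test 3 (x1=0, x2=0, x3=0, x4=0): fault-free N1=0, N2=1, N3=0, N4=0, N5=0 → 0; observed 1. Eliminates N1 stuck-at-0.
Only N1 inverted output is consistent with every test.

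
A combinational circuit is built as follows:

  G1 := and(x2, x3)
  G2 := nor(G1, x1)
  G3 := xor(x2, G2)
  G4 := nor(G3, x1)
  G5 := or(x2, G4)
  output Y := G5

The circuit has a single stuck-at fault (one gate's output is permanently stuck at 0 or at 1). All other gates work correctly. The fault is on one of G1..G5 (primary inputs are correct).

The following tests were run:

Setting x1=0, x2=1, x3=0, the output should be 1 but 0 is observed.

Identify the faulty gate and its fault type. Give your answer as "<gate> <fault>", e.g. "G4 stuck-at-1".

Fault-free values for test 1 (x1=0, x2=1, x3=0): G1=0, G2=1, G3=0, G4=1, G5=1, giving Y=1. Observed 0.
Test 1: faults giving observed 0 are {G5 stuck-at-0}.
Only G5 stuck-at-0 is consistent with every test.

G5 stuck-at-0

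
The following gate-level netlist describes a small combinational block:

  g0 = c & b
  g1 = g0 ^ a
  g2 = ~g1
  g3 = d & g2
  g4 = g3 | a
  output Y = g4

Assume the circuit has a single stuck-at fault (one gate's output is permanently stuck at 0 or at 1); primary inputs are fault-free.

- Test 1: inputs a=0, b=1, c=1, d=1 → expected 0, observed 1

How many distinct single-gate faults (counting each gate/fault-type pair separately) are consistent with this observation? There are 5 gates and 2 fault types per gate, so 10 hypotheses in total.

5

Fault-free: g0=1, g1=1, g2=0, g3=0, g4=0 → 0. Observed 1.
  g0 stuck-at-0: output 1 ✓
  g0 stuck-at-1: output 0 ✗
  g1 stuck-at-0: output 1 ✓
  g1 stuck-at-1: output 0 ✗
  g2 stuck-at-0: output 0 ✗
  g2 stuck-at-1: output 1 ✓
  g3 stuck-at-0: output 0 ✗
  g3 stuck-at-1: output 1 ✓
  g4 stuck-at-0: output 0 ✗
  g4 stuck-at-1: output 1 ✓
Consistent faults: {g0 stuck-at-0, g1 stuck-at-0, g2 stuck-at-1, g3 stuck-at-1, g4 stuck-at-1} — 5 in all.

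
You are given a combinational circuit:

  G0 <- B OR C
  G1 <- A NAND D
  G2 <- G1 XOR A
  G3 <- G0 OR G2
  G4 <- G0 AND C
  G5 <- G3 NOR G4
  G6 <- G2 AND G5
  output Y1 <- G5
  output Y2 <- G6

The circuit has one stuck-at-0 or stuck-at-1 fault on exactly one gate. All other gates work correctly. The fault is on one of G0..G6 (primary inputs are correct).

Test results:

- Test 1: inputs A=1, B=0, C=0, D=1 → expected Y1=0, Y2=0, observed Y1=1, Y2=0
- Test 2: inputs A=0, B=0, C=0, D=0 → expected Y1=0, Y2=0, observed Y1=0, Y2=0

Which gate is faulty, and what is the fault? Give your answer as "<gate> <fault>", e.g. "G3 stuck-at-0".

G1 stuck-at-1

Fault-free values for test 1 (A=1, B=0, C=0, D=1): G0=0, G1=0, G2=1, G3=1, G4=0, G5=0, G6=0, giving Y1=0, Y2=0. Observed Y1=1, Y2=0.
Test 1: faults giving observed Y1=1, Y2=0 are {G1 stuck-at-1, G2 stuck-at-0}.
Test 2 (A=0, B=0, C=0, D=0): fault-free G0=0, G1=1, G2=1, G3=1, G4=0, G5=0, G6=0 → Y1=0, Y2=0; observed Y1=0, Y2=0. Eliminates G2 stuck-at-0.
Only G1 stuck-at-1 is consistent with every test.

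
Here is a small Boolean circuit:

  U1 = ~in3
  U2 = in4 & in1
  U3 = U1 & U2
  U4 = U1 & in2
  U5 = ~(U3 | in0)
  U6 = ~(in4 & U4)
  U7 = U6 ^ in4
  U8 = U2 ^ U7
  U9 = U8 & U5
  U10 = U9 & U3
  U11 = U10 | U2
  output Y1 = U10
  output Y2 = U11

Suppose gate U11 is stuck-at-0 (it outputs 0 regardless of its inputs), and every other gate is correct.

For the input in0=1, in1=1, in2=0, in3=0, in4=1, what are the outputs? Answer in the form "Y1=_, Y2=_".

Propagate with U11 forced: U1=1, U2=1, U3=1, U4=0, U5=0, U6=1, U7=0, U8=1, U9=0, U10=0, U11=0 [stuck-at-0].
So the outputs are Y1=0, Y2=0. (Without the fault they would be Y1=0, Y2=1.)

Y1=0, Y2=0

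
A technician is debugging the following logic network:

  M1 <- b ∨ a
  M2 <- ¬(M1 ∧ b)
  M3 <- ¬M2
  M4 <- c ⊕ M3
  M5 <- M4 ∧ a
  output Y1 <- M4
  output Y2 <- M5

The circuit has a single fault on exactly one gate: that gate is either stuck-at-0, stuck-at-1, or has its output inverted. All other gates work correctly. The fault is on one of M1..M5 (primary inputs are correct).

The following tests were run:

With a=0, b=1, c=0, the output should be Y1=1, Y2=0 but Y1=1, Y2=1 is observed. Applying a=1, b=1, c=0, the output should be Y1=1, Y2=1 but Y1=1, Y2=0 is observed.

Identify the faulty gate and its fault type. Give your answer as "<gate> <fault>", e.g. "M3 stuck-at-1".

Fault-free values for test 1 (a=0, b=1, c=0): M1=1, M2=0, M3=1, M4=1, M5=0, giving Y1=1, Y2=0. Observed Y1=1, Y2=1.
Test 1: faults giving observed Y1=1, Y2=1 are {M5 stuck-at-1, M5 inverted output}.
Test 2 (a=1, b=1, c=0): fault-free M1=1, M2=0, M3=1, M4=1, M5=1 → Y1=1, Y2=1; observed Y1=1, Y2=0. Eliminates M5 stuck-at-1.
Only M5 inverted output is consistent with every test.

M5 inverted output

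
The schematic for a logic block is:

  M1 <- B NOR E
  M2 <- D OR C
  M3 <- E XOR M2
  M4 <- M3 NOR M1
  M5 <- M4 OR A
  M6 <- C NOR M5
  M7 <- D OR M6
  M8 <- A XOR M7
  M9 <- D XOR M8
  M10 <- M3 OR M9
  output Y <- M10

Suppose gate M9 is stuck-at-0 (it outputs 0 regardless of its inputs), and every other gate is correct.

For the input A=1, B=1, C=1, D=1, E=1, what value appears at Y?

0

Propagate with M9 forced: M1=0, M2=1, M3=0, M4=1, M5=1, M6=0, M7=1, M8=0, M9=0 [stuck-at-0], M10=0.
So Y = 0. (Without the fault it would be 1.)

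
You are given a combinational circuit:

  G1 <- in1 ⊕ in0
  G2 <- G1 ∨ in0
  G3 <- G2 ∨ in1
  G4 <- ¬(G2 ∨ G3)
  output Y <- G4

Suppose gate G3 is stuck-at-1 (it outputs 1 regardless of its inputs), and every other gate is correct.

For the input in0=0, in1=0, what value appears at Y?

Propagate with G3 forced: G1=0, G2=0, G3=1 [stuck-at-1], G4=0.
So Y = 0. (Without the fault it would be 1.)

0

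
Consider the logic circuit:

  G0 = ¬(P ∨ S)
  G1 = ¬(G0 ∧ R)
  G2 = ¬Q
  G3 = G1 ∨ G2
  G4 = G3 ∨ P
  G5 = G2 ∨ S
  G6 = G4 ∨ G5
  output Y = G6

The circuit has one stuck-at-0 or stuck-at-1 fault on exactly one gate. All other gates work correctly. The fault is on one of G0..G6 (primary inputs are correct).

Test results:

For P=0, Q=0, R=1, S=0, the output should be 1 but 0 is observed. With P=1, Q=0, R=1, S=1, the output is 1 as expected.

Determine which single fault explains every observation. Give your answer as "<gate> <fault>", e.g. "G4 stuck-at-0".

G2 stuck-at-0

Fault-free values for test 1 (P=0, Q=0, R=1, S=0): G0=1, G1=0, G2=1, G3=1, G4=1, G5=1, G6=1, giving Y=1. Observed 0.
Test 1: faults giving observed 0 are {G2 stuck-at-0, G6 stuck-at-0}.
Test 2 (P=1, Q=0, R=1, S=1): fault-free G0=0, G1=1, G2=1, G3=1, G4=1, G5=1, G6=1 → 1; observed 1. Eliminates G6 stuck-at-0.
Only G2 stuck-at-0 is consistent with every test.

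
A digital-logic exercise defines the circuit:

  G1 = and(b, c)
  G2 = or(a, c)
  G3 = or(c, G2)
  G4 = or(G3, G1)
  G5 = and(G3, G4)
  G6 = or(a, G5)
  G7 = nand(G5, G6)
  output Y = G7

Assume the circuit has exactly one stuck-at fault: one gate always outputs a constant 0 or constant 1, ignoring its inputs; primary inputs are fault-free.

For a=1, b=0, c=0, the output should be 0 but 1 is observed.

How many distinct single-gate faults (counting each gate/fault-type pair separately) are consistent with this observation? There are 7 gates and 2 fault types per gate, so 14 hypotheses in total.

Fault-free: G1=0, G2=1, G3=1, G4=1, G5=1, G6=1, G7=0 → 0. Observed 1.
  G1 stuck-at-0: output 0 ✗
  G1 stuck-at-1: output 0 ✗
  G2 stuck-at-0: output 1 ✓
  G2 stuck-at-1: output 0 ✗
  G3 stuck-at-0: output 1 ✓
  G3 stuck-at-1: output 0 ✗
  G4 stuck-at-0: output 1 ✓
  G4 stuck-at-1: output 0 ✗
  G5 stuck-at-0: output 1 ✓
  G5 stuck-at-1: output 0 ✗
  G6 stuck-at-0: output 1 ✓
  G6 stuck-at-1: output 0 ✗
  G7 stuck-at-0: output 0 ✗
  G7 stuck-at-1: output 1 ✓
Consistent faults: {G2 stuck-at-0, G3 stuck-at-0, G4 stuck-at-0, G5 stuck-at-0, G6 stuck-at-0, G7 stuck-at-1} — 6 in all.

6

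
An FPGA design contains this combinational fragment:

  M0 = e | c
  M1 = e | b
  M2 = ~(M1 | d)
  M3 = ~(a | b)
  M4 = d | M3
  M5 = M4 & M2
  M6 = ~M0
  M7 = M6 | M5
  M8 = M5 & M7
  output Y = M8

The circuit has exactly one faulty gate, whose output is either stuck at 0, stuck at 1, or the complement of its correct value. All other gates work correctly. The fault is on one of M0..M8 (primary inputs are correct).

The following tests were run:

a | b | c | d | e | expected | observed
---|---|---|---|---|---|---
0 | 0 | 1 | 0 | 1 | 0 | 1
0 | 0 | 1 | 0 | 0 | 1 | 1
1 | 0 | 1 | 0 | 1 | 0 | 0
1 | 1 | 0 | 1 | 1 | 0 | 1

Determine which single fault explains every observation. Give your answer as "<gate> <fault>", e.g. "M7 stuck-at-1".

Fault-free values for test 1 (a=0, b=0, c=1, d=0, e=1): M0=1, M1=1, M2=0, M3=1, M4=1, M5=0, M6=0, M7=0, M8=0, giving Y=0. Observed 1.
Test 1: faults giving observed 1 are {M1 stuck-at-0, M1 inverted output, M2 stuck-at-1, M2 inverted output, M5 stuck-at-1, M5 inverted output, M8 stuck-at-1, M8 inverted output}.
Test 2 (a=0, b=0, c=1, d=0, e=0): fault-free M0=1, M1=0, M2=1, M3=1, M4=1, M5=1, M6=0, M7=1, M8=1 → 1; observed 1. Eliminates M1 inverted output, M2 inverted output, M5 inverted output, M8 inverted output.
Test 3 (a=1, b=0, c=1, d=0, e=1): fault-free M0=1, M1=1, M2=0, M3=0, M4=0, M5=0, M6=0, M7=0, M8=0 → 0; observed 0. Eliminates M5 stuck-at-1, M8 stuck-at-1.
Test 4 (a=1, b=1, c=0, d=1, e=1): fault-free M0=1, M1=1, M2=0, M3=0, M4=1, M5=0, M6=0, M7=0, M8=0 → 0; observed 1. Eliminates M1 stuck-at-0.
Only M2 stuck-at-1 is consistent with every test.

M2 stuck-at-1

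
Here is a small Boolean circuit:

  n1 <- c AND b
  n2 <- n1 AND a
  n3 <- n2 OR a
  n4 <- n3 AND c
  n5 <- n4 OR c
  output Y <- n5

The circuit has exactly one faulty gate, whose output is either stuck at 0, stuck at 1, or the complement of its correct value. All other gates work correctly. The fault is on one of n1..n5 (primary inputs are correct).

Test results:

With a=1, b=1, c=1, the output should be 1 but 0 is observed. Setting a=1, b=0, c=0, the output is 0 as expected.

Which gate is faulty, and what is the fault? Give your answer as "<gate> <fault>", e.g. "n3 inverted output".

n5 stuck-at-0

Fault-free values for test 1 (a=1, b=1, c=1): n1=1, n2=1, n3=1, n4=1, n5=1, giving Y=1. Observed 0.
Test 1: faults giving observed 0 are {n5 stuck-at-0, n5 inverted output}.
Test 2 (a=1, b=0, c=0): fault-free n1=0, n2=0, n3=1, n4=0, n5=0 → 0; observed 0. Eliminates n5 inverted output.
Only n5 stuck-at-0 is consistent with every test.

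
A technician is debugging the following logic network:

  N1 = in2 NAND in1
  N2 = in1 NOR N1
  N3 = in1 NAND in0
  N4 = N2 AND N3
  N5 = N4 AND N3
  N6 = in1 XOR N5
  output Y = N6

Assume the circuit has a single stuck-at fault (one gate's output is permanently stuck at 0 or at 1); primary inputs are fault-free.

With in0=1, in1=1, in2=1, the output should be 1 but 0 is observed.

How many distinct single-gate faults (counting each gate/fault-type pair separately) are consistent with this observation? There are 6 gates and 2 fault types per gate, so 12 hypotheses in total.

Fault-free: N1=0, N2=0, N3=0, N4=0, N5=0, N6=1 → 1. Observed 0.
  N1 stuck-at-0: output 1 ✗
  N1 stuck-at-1: output 1 ✗
  N2 stuck-at-0: output 1 ✗
  N2 stuck-at-1: output 1 ✗
  N3 stuck-at-0: output 1 ✗
  N3 stuck-at-1: output 1 ✗
  N4 stuck-at-0: output 1 ✗
  N4 stuck-at-1: output 1 ✗
  N5 stuck-at-0: output 1 ✗
  N5 stuck-at-1: output 0 ✓
  N6 stuck-at-0: output 0 ✓
  N6 stuck-at-1: output 1 ✗
Consistent faults: {N5 stuck-at-1, N6 stuck-at-0} — 2 in all.

2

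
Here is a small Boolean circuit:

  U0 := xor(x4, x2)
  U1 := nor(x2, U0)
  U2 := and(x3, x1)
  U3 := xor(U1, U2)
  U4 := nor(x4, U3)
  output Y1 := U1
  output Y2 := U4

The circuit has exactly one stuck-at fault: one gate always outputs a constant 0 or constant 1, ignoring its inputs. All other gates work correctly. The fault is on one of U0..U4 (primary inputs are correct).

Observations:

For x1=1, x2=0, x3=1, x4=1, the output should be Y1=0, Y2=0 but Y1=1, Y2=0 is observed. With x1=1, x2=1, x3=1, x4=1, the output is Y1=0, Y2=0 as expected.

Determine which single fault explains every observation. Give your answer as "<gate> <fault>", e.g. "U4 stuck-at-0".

Fault-free values for test 1 (x1=1, x2=0, x3=1, x4=1): U0=1, U1=0, U2=1, U3=1, U4=0, giving Y1=0, Y2=0. Observed Y1=1, Y2=0.
Test 1: faults giving observed Y1=1, Y2=0 are {U0 stuck-at-0, U1 stuck-at-1}.
Test 2 (x1=1, x2=1, x3=1, x4=1): fault-free U0=0, U1=0, U2=1, U3=1, U4=0 → Y1=0, Y2=0; observed Y1=0, Y2=0. Eliminates U1 stuck-at-1.
Only U0 stuck-at-0 is consistent with every test.

U0 stuck-at-0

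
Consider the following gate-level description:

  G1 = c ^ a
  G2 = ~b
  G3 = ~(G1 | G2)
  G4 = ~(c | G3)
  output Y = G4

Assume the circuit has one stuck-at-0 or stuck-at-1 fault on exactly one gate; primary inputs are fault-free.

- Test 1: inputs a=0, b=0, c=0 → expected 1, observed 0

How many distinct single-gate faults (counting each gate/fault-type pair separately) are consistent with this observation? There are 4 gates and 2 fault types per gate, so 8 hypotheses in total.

Fault-free: G1=0, G2=1, G3=0, G4=1 → 1. Observed 0.
  G1 stuck-at-0: output 1 ✗
  G1 stuck-at-1: output 1 ✗
  G2 stuck-at-0: output 0 ✓
  G2 stuck-at-1: output 1 ✗
  G3 stuck-at-0: output 1 ✗
  G3 stuck-at-1: output 0 ✓
  G4 stuck-at-0: output 0 ✓
  G4 stuck-at-1: output 1 ✗
Consistent faults: {G2 stuck-at-0, G3 stuck-at-1, G4 stuck-at-0} — 3 in all.

3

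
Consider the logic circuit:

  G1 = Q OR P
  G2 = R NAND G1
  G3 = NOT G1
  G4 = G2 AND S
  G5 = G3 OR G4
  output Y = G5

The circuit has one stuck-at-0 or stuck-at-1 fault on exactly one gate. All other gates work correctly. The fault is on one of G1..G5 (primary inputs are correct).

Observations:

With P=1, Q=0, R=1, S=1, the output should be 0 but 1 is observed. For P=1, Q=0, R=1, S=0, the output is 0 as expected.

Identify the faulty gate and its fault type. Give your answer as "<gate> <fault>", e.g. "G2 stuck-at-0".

G2 stuck-at-1

Fault-free values for test 1 (P=1, Q=0, R=1, S=1): G1=1, G2=0, G3=0, G4=0, G5=0, giving Y=0. Observed 1.
Test 1: faults giving observed 1 are {G1 stuck-at-0, G2 stuck-at-1, G3 stuck-at-1, G4 stuck-at-1, G5 stuck-at-1}.
Test 2 (P=1, Q=0, R=1, S=0): fault-free G1=1, G2=0, G3=0, G4=0, G5=0 → 0; observed 0. Eliminates G1 stuck-at-0, G3 stuck-at-1, G4 stuck-at-1, G5 stuck-at-1.
Only G2 stuck-at-1 is consistent with every test.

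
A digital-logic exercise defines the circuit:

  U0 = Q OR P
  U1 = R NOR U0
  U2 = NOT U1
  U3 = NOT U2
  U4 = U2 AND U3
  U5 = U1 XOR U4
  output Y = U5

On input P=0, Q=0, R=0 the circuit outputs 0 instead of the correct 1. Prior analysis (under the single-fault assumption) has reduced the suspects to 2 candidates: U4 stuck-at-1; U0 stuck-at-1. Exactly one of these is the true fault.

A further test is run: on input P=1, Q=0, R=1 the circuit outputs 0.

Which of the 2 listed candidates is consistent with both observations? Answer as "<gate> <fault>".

Evaluate each candidate on input P=1, Q=0, R=1:
  U4 stuck-at-1: U0=1, U1=0, U2=1, U3=0, U4=1 [stuck-at-1], U5=1 → 1 — eliminated
  U0 stuck-at-1: U0=1 [stuck-at-1], U1=0, U2=1, U3=0, U4=0, U5=0 → 0 — matches
Only U0 stuck-at-1 reproduces the observed 0.

U0 stuck-at-1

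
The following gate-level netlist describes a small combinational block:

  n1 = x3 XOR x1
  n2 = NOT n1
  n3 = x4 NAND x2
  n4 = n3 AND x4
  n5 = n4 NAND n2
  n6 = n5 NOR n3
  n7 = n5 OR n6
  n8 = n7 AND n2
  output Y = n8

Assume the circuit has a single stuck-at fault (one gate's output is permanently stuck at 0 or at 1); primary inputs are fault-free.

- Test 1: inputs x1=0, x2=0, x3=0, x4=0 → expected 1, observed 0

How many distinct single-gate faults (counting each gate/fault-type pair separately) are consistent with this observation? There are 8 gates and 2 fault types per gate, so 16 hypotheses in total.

6

Fault-free: n1=0, n2=1, n3=1, n4=0, n5=1, n6=0, n7=1, n8=1 → 1. Observed 0.
  n1: stuck-at-1 ✓; others ✗
  n2: stuck-at-0 ✓; others ✗
  n3: none of the 2 fault types match ✗
  n4: stuck-at-1 ✓; others ✗
  n5: stuck-at-0 ✓; others ✗
  n6: none of the 2 fault types match ✗
  n7: stuck-at-0 ✓; others ✗
  n8: stuck-at-0 ✓; others ✗
Consistent faults: {n1 stuck-at-1, n2 stuck-at-0, n4 stuck-at-1, n5 stuck-at-0, n7 stuck-at-0, n8 stuck-at-0} — 6 in all.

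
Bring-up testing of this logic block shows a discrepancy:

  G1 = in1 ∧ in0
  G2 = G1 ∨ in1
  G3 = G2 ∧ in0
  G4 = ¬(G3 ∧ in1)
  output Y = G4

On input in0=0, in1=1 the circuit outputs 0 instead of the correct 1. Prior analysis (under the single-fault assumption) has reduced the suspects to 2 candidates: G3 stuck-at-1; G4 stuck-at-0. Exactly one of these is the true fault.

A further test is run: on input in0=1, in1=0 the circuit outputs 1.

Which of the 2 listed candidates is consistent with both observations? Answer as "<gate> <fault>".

G3 stuck-at-1

Evaluate each candidate on input in0=1, in1=0:
  G3 stuck-at-1: G1=0, G2=0, G3=1 [stuck-at-1], G4=1 → 1 — matches
  G4 stuck-at-0: G1=0, G2=0, G3=0, G4=0 [stuck-at-0] → 0 — eliminated
Only G3 stuck-at-1 reproduces the observed 1.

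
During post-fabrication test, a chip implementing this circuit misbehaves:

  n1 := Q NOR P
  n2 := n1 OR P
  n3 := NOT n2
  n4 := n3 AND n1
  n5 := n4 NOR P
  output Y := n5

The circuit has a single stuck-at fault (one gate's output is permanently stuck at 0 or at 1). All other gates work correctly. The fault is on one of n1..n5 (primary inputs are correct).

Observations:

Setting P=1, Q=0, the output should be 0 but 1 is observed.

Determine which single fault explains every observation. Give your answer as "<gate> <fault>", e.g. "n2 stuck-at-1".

n5 stuck-at-1

Fault-free values for test 1 (P=1, Q=0): n1=0, n2=1, n3=0, n4=0, n5=0, giving Y=0. Observed 1.
Test 1: faults giving observed 1 are {n5 stuck-at-1}.
Only n5 stuck-at-1 is consistent with every test.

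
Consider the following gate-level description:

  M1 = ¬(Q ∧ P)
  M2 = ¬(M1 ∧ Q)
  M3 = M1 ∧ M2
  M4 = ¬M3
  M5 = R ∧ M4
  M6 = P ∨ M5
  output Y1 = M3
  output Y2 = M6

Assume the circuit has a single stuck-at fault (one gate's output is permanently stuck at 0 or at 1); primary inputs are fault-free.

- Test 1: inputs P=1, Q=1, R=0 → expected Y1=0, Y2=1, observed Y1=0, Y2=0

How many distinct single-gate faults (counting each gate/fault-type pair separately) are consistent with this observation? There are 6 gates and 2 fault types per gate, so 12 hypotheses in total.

1

Fault-free: M1=0, M2=1, M3=0, M4=1, M5=0, M6=1 → Y1=0, Y2=1. Observed Y1=0, Y2=0.
  M1 stuck-at-0: output Y1=0, Y2=1 ✗
  M1 stuck-at-1: output Y1=0, Y2=1 ✗
  M2 stuck-at-0: output Y1=0, Y2=1 ✗
  M2 stuck-at-1: output Y1=0, Y2=1 ✗
  M3 stuck-at-0: output Y1=0, Y2=1 ✗
  M3 stuck-at-1: output Y1=1, Y2=1 ✗
  M4 stuck-at-0: output Y1=0, Y2=1 ✗
  M4 stuck-at-1: output Y1=0, Y2=1 ✗
  M5 stuck-at-0: output Y1=0, Y2=1 ✗
  M5 stuck-at-1: output Y1=0, Y2=1 ✗
  M6 stuck-at-0: output Y1=0, Y2=0 ✓
  M6 stuck-at-1: output Y1=0, Y2=1 ✗
Consistent faults: {M6 stuck-at-0} — 1 in all.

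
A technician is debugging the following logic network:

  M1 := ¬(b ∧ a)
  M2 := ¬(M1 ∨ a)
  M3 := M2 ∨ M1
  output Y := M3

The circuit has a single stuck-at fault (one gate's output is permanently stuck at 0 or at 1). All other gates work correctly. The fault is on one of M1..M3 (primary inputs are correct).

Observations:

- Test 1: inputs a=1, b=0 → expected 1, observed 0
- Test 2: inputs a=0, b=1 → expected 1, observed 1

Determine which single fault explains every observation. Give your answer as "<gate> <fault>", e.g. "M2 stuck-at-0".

Fault-free values for test 1 (a=1, b=0): M1=1, M2=0, M3=1, giving Y=1. Observed 0.
Test 1: faults giving observed 0 are {M1 stuck-at-0, M3 stuck-at-0}.
Test 2 (a=0, b=1): fault-free M1=1, M2=0, M3=1 → 1; observed 1. Eliminates M3 stuck-at-0.
Only M1 stuck-at-0 is consistent with every test.

M1 stuck-at-0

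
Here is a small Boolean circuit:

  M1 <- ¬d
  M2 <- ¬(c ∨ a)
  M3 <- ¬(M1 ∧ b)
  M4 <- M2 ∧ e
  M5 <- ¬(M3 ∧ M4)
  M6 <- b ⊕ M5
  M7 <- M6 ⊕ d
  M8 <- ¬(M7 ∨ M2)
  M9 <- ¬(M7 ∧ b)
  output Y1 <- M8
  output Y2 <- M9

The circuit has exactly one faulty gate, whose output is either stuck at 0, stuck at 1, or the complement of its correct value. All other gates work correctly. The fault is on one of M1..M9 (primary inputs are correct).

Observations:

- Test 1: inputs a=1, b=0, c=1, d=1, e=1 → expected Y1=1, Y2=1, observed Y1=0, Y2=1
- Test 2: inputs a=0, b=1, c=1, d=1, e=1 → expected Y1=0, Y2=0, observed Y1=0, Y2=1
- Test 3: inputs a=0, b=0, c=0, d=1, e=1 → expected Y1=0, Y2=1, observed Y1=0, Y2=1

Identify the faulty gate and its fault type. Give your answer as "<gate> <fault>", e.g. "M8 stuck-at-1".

M2 stuck-at-1

Fault-free values for test 1 (a=1, b=0, c=1, d=1, e=1): M1=0, M2=0, M3=1, M4=0, M5=1, M6=1, M7=0, M8=1, M9=1, giving Y1=1, Y2=1. Observed Y1=0, Y2=1.
Test 1: faults giving observed Y1=0, Y2=1 are {M2 stuck-at-1, M2 inverted output, M4 stuck-at-1, M4 inverted output, M5 stuck-at-0, M5 inverted output, M6 stuck-at-0, M6 inverted output, M7 stuck-at-1, M7 inverted output, M8 stuck-at-0, M8 inverted output}.
Test 2 (a=0, b=1, c=1, d=1, e=1): fault-free M1=0, M2=0, M3=1, M4=0, M5=1, M6=0, M7=1, M8=0, M9=0 → Y1=0, Y2=0; observed Y1=0, Y2=1. Eliminates M4 stuck-at-1, M4 inverted output, M5 stuck-at-0, M5 inverted output, M6 stuck-at-0, M6 inverted output, M7 stuck-at-1, M7 inverted output, M8 stuck-at-0, M8 inverted output.
Test 3 (a=0, b=0, c=0, d=1, e=1): fault-free M1=0, M2=1, M3=1, M4=1, M5=0, M6=0, M7=1, M8=0, M9=1 → Y1=0, Y2=1; observed Y1=0, Y2=1. Eliminates M2 inverted output.
Only M2 stuck-at-1 is consistent with every test.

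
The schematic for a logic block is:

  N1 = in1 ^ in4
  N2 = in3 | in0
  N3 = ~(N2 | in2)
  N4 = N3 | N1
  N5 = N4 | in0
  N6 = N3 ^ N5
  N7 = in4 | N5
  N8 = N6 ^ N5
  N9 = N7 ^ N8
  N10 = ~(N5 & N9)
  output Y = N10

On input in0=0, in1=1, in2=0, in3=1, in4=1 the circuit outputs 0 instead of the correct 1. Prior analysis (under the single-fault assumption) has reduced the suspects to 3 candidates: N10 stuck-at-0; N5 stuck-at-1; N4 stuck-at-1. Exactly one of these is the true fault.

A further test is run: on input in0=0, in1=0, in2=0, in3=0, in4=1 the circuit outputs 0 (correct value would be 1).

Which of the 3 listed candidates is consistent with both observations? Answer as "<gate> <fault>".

N10 stuck-at-0

Evaluate each candidate on input in0=0, in1=0, in2=0, in3=0, in4=1:
  N10 stuck-at-0: N1=1, N2=0, N3=1, N4=1, N5=1, N6=0, N7=1, N8=1, N9=0, N10=0 [stuck-at-0] → 0 — matches
  N5 stuck-at-1: N1=1, N2=0, N3=1, N4=1, N5=1 [stuck-at-1], N6=0, N7=1, N8=1, N9=0, N10=1 → 1 — eliminated
  N4 stuck-at-1: N1=1, N2=0, N3=1, N4=1 [stuck-at-1], N5=1, N6=0, N7=1, N8=1, N9=0, N10=1 → 1 — eliminated
Only N10 stuck-at-0 reproduces the observed 0.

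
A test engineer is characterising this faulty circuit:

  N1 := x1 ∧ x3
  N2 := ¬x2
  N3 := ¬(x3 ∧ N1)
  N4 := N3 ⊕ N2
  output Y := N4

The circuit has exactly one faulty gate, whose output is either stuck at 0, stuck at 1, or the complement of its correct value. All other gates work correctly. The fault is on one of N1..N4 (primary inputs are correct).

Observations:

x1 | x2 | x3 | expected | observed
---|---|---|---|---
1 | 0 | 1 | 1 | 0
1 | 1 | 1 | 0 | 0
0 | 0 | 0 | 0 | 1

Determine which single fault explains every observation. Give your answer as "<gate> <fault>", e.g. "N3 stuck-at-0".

Fault-free values for test 1 (x1=1, x2=0, x3=1): N1=1, N2=1, N3=0, N4=1, giving Y=1. Observed 0.
Test 1: faults giving observed 0 are {N1 stuck-at-0, N1 inverted output, N2 stuck-at-0, N2 inverted output, N3 stuck-at-1, N3 inverted output, N4 stuck-at-0, N4 inverted output}.
Test 2 (x1=1, x2=1, x3=1): fault-free N1=1, N2=0, N3=0, N4=0 → 0; observed 0. Eliminates N1 stuck-at-0, N1 inverted output, N2 inverted output, N3 stuck-at-1, N3 inverted output, N4 inverted output.
Test 3 (x1=0, x2=0, x3=0): fault-free N1=0, N2=1, N3=1, N4=0 → 0; observed 1. Eliminates N4 stuck-at-0.
Only N2 stuck-at-0 is consistent with every test.

N2 stuck-at-0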